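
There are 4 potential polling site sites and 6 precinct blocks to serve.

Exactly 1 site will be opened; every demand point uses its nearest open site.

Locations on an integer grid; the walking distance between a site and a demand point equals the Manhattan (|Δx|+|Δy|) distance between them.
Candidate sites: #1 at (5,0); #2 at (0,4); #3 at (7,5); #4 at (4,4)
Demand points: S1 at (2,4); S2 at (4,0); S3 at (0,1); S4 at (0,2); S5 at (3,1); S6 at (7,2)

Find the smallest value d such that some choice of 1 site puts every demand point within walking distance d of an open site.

7

Open {#1}.
  Farthest demand point is S1 at walking distance 7 (to #1); all others are ≤ 7.
With {#4} the worst case is 7.
With {#2} the worst case is 9.
No size-1 selection achieves below 7.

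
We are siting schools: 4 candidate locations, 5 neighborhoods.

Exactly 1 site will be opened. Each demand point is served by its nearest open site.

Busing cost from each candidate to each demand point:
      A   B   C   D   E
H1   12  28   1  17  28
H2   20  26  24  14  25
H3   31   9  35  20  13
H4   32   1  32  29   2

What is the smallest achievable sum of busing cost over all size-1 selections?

Open {H1}.
  A→H1 12, B→H1 28, C→H1 1, D→H1 17, E→H1 28  ⇒ total 86.
Compare {H4}: total 96.
Compare {H3}: total 108.
No size-1 selection does better; minimum is 86.

86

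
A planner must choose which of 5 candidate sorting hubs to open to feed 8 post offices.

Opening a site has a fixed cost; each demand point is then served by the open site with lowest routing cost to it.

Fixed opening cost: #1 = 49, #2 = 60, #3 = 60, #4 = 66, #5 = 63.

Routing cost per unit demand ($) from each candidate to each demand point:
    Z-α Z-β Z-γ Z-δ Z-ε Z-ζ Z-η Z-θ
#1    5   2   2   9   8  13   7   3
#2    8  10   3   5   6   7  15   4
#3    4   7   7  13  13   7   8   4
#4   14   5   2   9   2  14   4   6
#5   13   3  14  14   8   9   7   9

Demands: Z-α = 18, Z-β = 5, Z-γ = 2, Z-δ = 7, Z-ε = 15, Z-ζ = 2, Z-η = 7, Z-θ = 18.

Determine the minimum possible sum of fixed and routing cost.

Open {#1, #4}: assign each demand point to its cheapest open site.
  Z-α→#1 18×5=90, Z-β→#1 5×2=10, Z-γ→#1 2×2=4, Z-δ→#1 7×9=63, Z-ε→#4 15×2=30, Z-ζ→#1 2×13=26, Z-η→#4 7×4=28, Z-θ→#1 18×3=54
  routing cost 305, fixed 115 → total 420.
Compare {#3, #4}: routing cost 308 + fixed 126 = 434.
Compare {#1, #2, #4}: routing cost 265 + fixed 175 = 440.
Compare {#1, #3, #4}: routing cost 275 + fixed 175 = 450.
All other subsets cost ≥ 434. Minimum total cost: 420.

420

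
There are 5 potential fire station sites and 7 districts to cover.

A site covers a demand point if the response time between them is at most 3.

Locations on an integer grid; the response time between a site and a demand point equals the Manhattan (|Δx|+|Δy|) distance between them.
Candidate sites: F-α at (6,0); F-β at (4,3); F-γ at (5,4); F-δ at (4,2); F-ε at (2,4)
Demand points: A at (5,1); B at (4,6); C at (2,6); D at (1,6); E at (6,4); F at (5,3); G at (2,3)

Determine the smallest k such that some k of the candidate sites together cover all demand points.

Coverage sets (demand points within 3 of each site):
  F-α: {A}
  F-β: {A, B, E, F, G}
  F-γ: {A, B, E, F}
  F-δ: {A, F, G}
  F-ε: {C, D, G}
No single site covers all 7 demand points.
But {F-β, F-ε} covers everything, so the minimum is 2.

2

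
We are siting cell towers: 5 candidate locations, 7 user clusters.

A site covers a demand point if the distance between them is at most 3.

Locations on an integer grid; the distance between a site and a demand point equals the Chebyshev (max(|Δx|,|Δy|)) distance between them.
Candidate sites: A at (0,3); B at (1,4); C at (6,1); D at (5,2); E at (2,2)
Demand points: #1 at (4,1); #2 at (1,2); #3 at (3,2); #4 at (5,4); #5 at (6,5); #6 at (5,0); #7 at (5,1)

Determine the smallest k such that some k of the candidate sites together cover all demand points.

2

Coverage sets (demand points within 3 of each site):
  A: {#2, #3}
  B: {#1, #2, #3}
  C: {#1, #3, #4, #6, #7}
  D: {#1, #3, #4, #5, #6, #7}
  E: {#1, #2, #3, #4, #6, #7}
No single site covers all 7 demand points.
But {A, D} covers everything, so the minimum is 2.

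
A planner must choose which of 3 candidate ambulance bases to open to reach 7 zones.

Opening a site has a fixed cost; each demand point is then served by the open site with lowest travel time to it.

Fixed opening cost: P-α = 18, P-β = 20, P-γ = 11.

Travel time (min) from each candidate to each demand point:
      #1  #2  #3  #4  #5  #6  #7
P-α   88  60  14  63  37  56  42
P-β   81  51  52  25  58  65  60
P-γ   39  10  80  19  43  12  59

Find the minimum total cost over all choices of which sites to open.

202

Open {P-α, P-γ}: assign each demand point to its cheapest open site.
  #1→P-γ 39, #2→P-γ 10, #3→P-α 14, #4→P-γ 19, #5→P-α 37, #6→P-γ 12, #7→P-α 42
  travel time 173, fixed 29 → total 202.
Compare {P-α, P-β, P-γ}: travel time 173 + fixed 49 = 222.
Compare {P-β, P-γ}: travel time 234 + fixed 31 = 265.
Compare {P-γ}: travel time 262 + fixed 11 = 273.
All other subsets cost ≥ 222. Minimum total cost: 202.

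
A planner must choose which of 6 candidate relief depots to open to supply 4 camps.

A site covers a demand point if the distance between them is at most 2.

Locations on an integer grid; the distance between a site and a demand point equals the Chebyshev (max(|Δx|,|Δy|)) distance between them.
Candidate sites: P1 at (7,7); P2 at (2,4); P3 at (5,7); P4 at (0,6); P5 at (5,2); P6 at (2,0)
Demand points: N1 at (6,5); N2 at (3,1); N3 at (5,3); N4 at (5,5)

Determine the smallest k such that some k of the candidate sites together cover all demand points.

Coverage sets (demand points within 2 of each site):
  P1: {N1, N4}
  P2: {}
  P3: {N1, N4}
  P4: {}
  P5: {N2, N3}
  P6: {N2}
No single site covers all 4 demand points.
But {P1, P5} covers everything, so the minimum is 2.

2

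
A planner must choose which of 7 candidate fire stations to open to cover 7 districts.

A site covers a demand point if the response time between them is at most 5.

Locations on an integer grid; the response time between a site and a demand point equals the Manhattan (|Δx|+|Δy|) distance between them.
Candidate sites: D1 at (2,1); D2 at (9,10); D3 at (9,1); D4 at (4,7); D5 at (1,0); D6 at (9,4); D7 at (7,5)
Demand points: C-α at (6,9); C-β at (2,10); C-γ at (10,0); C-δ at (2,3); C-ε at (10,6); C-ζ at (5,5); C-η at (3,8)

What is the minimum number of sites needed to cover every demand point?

Coverage sets (demand points within 5 of each site):
  D1: {C-δ}
  D2: {C-α, C-ε}
  D3: {C-γ}
  D4: {C-α, C-β, C-ζ, C-η}
  D5: {C-δ}
  D6: {C-γ, C-ε, C-ζ}
  D7: {C-α, C-ε, C-ζ}
No 2 sites suffice: every size-2 union leaves at least one demand point uncovered.
But {D1, D4, D6} covers everything, so the minimum is 3.

3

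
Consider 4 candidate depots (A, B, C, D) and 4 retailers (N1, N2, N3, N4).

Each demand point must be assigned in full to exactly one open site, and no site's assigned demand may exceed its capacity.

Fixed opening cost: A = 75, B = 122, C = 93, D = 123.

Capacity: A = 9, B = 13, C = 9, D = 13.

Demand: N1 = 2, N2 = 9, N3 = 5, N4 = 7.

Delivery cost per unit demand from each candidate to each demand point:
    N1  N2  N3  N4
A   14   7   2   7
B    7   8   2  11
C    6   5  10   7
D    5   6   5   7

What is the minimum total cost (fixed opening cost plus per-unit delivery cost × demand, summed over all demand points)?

396

Open {B, D}; cheapest assignment that respects the capacities:
  B (cap 13, load 12): N3, N4 — cost 5×2 + 7×11 = 87
  D (cap 13, load 11): N1, N2 — cost 2×5 + 9×6 = 64
  Shipping 151, fixed 245 → total 396.
  Any other capacity-feasible assignment to {B, D} ships for at least 151.
Compare {A, C, D}: its best feasible assignment gives total 405.
Compare {A, B, C}: its best feasible assignment gives total 408.
Every other set of open sites that can feasibly serve all demand totals ≥ 405 even under its best assignment. Minimum: 396.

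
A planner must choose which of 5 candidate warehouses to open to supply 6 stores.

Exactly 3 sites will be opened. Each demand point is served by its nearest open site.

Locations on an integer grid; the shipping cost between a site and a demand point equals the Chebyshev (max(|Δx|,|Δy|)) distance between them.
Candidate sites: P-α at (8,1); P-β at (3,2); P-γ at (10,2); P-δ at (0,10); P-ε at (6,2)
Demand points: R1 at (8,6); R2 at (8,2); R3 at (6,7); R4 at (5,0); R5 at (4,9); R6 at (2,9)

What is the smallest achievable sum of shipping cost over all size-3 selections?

18

Open {P-α, P-δ, P-ε}.
  R1→P-ε 4, R2→P-α 1, R3→P-ε 5, R4→P-ε 2, R5→P-δ 4, R6→P-δ 2  ⇒ total 18.
Compare {P-α, P-β, P-δ}: total 19.
Compare {P-α, P-γ, P-δ}: total 19.
No size-3 selection does better; minimum is 18.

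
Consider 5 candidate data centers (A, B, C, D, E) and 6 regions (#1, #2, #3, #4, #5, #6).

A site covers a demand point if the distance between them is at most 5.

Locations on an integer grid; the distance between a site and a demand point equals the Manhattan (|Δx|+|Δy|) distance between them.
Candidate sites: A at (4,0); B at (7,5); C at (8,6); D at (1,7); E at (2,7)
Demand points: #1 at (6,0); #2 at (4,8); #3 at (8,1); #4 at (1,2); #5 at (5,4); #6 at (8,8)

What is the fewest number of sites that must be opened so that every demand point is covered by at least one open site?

3

Coverage sets (demand points within 5 of each site):
  A: {#1, #3, #4, #5}
  B: {#3, #5, #6}
  C: {#3, #5, #6}
  D: {#2, #4}
  E: {#2}
No 2 sites suffice: every size-2 union leaves at least one demand point uncovered.
But {A, B, D} covers everything, so the minimum is 3.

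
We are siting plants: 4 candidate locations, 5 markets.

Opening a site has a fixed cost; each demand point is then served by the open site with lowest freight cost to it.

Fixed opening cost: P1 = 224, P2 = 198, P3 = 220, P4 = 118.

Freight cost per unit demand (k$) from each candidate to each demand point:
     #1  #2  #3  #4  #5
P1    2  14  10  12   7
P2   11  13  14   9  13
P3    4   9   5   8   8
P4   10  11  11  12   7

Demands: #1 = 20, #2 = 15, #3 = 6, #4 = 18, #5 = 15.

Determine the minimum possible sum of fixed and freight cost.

Open {P3}: assign each demand point to its cheapest open site.
  #1→P3 20×4=80, #2→P3 15×9=135, #3→P3 6×5=30, #4→P3 18×8=144, #5→P3 15×8=120
  freight cost 509, fixed 220 → total 729.
Compare {P3, P4}: freight cost 494 + fixed 338 = 832.
Compare {P1}: freight cost 631 + fixed 224 = 855.
Compare {P4}: freight cost 752 + fixed 118 = 870.
All other subsets cost ≥ 832. Minimum total cost: 729.

729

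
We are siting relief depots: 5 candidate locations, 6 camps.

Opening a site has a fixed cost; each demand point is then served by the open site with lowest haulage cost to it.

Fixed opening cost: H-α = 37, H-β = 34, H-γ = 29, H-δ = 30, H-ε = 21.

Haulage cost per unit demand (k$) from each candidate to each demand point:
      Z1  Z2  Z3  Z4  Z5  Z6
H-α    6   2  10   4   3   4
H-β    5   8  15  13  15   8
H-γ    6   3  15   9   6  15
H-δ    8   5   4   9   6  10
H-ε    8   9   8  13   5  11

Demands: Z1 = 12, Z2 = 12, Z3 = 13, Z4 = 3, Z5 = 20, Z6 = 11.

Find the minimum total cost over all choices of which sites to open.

Open {H-α, H-δ}: assign each demand point to its cheapest open site.
  Z1→H-α 12×6=72, Z2→H-α 12×2=24, Z3→H-δ 13×4=52, Z4→H-α 3×4=12, Z5→H-α 20×3=60, Z6→H-α 11×4=44
  haulage cost 264, fixed 67 → total 331.
Compare {H-α, H-δ, H-ε}: haulage cost 264 + fixed 88 = 352.
Compare {H-α, H-β, H-δ}: haulage cost 252 + fixed 101 = 353.
Compare {H-α, H-γ, H-δ}: haulage cost 264 + fixed 96 = 360.
All other subsets cost ≥ 352. Minimum total cost: 331.

331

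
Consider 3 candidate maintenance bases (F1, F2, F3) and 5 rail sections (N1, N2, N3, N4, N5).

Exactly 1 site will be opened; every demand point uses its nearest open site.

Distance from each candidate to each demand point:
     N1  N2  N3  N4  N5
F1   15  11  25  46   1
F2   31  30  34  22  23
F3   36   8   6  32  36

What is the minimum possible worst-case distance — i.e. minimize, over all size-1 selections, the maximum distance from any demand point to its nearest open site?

34

Open {F2}.
  Farthest demand point is N3 at distance 34 (to F2); all others are ≤ 34.
With {F3} the worst case is 36.
With {F1} the worst case is 46.
No size-1 selection achieves below 34.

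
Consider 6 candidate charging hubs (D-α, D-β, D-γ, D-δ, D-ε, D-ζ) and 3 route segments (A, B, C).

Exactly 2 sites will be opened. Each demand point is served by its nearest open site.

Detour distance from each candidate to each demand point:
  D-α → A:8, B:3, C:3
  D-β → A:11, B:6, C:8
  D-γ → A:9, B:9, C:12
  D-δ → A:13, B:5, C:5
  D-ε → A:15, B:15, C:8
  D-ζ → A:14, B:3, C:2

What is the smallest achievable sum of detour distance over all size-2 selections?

Open {D-α, D-ζ}.
  A→D-α 8, B→D-α 3, C→D-ζ 2  ⇒ total 13.
Compare {D-α, D-β}: total 14.
Compare {D-α, D-γ}: total 14.
No size-2 selection does better; minimum is 13.

13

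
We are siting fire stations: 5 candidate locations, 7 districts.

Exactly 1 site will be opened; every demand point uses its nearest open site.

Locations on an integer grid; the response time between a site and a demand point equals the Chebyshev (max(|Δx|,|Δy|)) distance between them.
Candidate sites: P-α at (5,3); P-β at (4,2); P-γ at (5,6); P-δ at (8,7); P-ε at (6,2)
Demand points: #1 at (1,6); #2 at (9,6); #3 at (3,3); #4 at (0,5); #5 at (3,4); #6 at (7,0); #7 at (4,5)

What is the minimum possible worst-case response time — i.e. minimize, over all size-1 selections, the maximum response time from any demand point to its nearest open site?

Open {P-α}.
  Farthest demand point is #4 at response time 5 (to P-α); all others are ≤ 5.
With {P-β} the worst case is 5.
With {P-γ} the worst case is 6.
No size-1 selection achieves below 5.

5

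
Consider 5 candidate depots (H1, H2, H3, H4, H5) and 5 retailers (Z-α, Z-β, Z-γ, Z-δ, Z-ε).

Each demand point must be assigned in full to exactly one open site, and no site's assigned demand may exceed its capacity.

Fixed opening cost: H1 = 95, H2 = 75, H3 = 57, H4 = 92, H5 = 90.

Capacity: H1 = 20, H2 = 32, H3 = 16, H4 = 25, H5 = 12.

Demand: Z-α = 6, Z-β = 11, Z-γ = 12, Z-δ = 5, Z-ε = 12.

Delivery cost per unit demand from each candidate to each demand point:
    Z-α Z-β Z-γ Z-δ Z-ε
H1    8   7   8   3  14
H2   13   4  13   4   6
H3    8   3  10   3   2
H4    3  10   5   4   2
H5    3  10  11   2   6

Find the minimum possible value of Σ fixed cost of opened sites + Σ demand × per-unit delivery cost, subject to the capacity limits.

381

Open {H2, H4}; cheapest assignment that respects the capacities:
  H2 (cap 32, load 28): Z-β, Z-δ, Z-ε — cost 11×4 + 5×4 + 12×6 = 136
  H4 (cap 25, load 18): Z-α, Z-γ — cost 6×3 + 12×5 = 78
  Shipping 214, fixed 167 → total 381.
  Any other capacity-feasible assignment to {H2, H4} ships for at least 214.
Compare {H3, H4, H5}: its best feasible assignment gives total 384.
Compare {H2, H3, H4}: its best feasible assignment gives total 390.
Every other set of open sites that can feasibly serve all demand totals ≥ 384 even under its best assignment. Minimum: 381.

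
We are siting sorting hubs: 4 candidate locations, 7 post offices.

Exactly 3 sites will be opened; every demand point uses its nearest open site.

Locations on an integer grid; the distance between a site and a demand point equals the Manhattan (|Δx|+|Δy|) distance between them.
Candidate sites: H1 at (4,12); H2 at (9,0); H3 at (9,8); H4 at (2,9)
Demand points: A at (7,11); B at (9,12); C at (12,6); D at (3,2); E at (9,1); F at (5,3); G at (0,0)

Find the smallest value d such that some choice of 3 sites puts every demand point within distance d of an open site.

9

Open {H1, H2, H3}.
  Farthest demand point is G at distance 9 (to H2); all others are ≤ 9.
With {H1, H2, H4} the worst case is 9.
With {H2, H3, H4} the worst case is 9.
No size-3 selection achieves below 9.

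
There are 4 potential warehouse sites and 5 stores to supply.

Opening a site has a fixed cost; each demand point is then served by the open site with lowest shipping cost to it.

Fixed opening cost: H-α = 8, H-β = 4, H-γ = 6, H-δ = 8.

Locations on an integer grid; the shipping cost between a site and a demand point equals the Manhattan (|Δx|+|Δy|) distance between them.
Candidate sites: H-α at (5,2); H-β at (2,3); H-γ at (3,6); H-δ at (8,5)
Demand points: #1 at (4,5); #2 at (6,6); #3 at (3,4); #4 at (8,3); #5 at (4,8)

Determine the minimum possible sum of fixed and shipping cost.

24

Open {H-γ}: assign each demand point to its cheapest open site.
  #1→H-γ 2, #2→H-γ 3, #3→H-γ 2, #4→H-γ 8, #5→H-γ 3
  shipping cost 18, fixed 6 → total 24.
Compare {H-β, H-γ}: shipping cost 16 + fixed 10 = 26.
Compare {H-γ, H-δ}: shipping cost 12 + fixed 14 = 26.
Compare {H-α, H-γ}: shipping cost 14 + fixed 14 = 28.
All other subsets cost ≥ 26. Minimum total cost: 24.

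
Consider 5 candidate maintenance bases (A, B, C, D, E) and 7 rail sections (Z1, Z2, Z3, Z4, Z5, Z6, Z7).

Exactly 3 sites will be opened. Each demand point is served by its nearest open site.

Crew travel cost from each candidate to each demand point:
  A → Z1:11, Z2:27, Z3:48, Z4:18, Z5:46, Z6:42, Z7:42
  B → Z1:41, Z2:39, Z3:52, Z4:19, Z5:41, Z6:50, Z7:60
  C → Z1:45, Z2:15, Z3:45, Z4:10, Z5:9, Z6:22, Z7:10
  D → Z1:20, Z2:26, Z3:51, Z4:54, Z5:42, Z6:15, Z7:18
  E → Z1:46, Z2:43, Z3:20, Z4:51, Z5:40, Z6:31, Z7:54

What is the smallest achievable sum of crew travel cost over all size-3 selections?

Open {A, C, E}.
  Z1→A 11, Z2→C 15, Z3→E 20, Z4→C 10, Z5→C 9, Z6→C 22, Z7→C 10  ⇒ total 97.
Compare {C, D, E}: total 99.
Compare {A, C, D}: total 115.
No size-3 selection does better; minimum is 97.

97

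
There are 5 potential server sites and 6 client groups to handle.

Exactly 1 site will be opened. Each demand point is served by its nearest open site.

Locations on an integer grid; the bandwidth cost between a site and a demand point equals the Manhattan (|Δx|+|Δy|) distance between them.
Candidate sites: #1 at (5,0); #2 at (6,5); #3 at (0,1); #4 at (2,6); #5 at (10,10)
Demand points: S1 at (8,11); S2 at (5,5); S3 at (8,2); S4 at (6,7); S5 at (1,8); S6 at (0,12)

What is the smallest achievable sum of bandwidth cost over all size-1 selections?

37

Open {#2}.
  S1→#2 8, S2→#2 1, S3→#2 5, S4→#2 2, S5→#2 8, S6→#2 13  ⇒ total 37.
Compare {#4}: total 41.
Compare {#5}: total 53.
No size-1 selection does better; minimum is 37.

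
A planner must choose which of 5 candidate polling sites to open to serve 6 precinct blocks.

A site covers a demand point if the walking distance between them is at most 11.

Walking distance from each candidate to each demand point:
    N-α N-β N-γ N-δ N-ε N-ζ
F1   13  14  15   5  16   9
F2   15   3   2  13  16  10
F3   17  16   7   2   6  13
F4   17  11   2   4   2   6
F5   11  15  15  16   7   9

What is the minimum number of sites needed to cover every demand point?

Coverage sets (demand points within 11 of each site):
  F1: {N-δ, N-ζ}
  F2: {N-β, N-γ, N-ζ}
  F3: {N-γ, N-δ, N-ε}
  F4: {N-β, N-γ, N-δ, N-ε, N-ζ}
  F5: {N-α, N-ε, N-ζ}
No single site covers all 6 demand points.
But {F4, F5} covers everything, so the minimum is 2.

2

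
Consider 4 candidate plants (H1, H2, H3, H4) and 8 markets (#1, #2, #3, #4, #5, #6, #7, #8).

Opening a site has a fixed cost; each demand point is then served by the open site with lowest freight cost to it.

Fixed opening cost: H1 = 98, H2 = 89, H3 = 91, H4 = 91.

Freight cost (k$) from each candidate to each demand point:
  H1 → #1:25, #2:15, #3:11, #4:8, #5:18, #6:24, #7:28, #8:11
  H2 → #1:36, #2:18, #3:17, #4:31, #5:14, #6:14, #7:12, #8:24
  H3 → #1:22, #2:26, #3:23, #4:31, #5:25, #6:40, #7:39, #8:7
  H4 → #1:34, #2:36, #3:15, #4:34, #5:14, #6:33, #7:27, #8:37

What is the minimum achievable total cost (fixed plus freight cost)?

Open {H1}: assign each demand point to its cheapest open site.
  #1→H1 25, #2→H1 15, #3→H1 11, #4→H1 8, #5→H1 18, #6→H1 24, #7→H1 28, #8→H1 11
  freight cost 140, fixed 98 → total 238.
Compare {H2}: freight cost 166 + fixed 89 = 255.
Compare {H1, H2}: freight cost 110 + fixed 187 = 297.
Compare {H3}: freight cost 213 + fixed 91 = 304.
All other subsets cost ≥ 255. Minimum total cost: 238.

238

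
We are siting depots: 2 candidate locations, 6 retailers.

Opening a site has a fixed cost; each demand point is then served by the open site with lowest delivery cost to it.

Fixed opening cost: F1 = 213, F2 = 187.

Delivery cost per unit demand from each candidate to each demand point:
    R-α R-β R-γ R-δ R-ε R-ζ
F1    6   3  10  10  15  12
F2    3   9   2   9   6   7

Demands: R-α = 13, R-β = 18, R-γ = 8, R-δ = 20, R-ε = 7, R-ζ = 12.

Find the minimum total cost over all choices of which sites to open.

710

Open {F2}: assign each demand point to its cheapest open site.
  R-α→F2 13×3=39, R-β→F2 18×9=162, R-γ→F2 8×2=16, R-δ→F2 20×9=180, R-ε→F2 7×6=42, R-ζ→F2 12×7=84
  delivery cost 523, fixed 187 → total 710.
Compare {F1, F2}: delivery cost 415 + fixed 400 = 815.
Compare {F1}: delivery cost 661 + fixed 213 = 874.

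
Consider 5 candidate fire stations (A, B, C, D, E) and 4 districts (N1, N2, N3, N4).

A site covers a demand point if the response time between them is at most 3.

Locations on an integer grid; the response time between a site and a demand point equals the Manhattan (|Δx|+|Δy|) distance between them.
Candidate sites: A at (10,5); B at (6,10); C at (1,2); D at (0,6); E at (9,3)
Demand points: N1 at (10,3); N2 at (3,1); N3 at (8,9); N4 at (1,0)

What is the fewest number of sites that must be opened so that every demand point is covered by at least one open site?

Coverage sets (demand points within 3 of each site):
  A: {N1}
  B: {N3}
  C: {N2, N4}
  D: {}
  E: {N1}
No 2 sites suffice: every size-2 union leaves at least one demand point uncovered.
But {A, B, C} covers everything, so the minimum is 3.

3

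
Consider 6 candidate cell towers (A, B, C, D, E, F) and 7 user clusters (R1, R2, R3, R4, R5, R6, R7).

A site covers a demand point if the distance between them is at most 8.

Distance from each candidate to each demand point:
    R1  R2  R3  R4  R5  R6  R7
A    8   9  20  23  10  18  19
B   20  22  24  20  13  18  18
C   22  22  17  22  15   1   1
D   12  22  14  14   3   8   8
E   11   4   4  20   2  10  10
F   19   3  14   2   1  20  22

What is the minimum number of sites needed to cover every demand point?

4

Coverage sets (demand points within 8 of each site):
  A: {R1}
  B: {}
  C: {R6, R7}
  D: {R5, R6, R7}
  E: {R2, R3, R5}
  F: {R2, R4, R5}
No 3 sites suffice: every size-3 union leaves at least one demand point uncovered.
But {A, C, E, F} covers everything, so the minimum is 4.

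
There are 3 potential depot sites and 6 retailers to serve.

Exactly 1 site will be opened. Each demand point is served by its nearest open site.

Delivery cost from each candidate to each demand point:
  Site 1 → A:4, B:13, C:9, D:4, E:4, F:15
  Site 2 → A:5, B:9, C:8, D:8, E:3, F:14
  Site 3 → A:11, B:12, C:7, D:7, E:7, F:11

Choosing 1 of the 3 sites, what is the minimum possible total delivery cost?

Open {Site 2}.
  A→Site 2 5, B→Site 2 9, C→Site 2 8, D→Site 2 8, E→Site 2 3, F→Site 2 14  ⇒ total 47.
Compare {Site 1}: total 49.
Compare {Site 3}: total 55.

47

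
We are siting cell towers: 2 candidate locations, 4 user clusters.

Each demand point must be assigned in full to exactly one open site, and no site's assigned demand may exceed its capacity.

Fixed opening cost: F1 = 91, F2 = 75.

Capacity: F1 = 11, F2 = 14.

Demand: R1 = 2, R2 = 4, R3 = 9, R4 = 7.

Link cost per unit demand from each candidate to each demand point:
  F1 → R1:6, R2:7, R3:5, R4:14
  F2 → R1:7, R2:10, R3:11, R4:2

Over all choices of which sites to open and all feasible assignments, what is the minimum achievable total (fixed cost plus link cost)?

Open {F1, F2}; cheapest assignment that respects the capacities:
  F1 (cap 11, load 11): R1, R3 — cost 2×6 + 9×5 = 57
  F2 (cap 14, load 11): R2, R4 — cost 4×10 + 7×2 = 54
  Shipping 111, fixed 166 → total 277.
  Any other capacity-feasible assignment to {F1, F2} ships for at least 111.
Total demand is 22 and no other set of sites has combined capacity ≥ 22, so {F1, F2} is the only feasible choice of open sites. Minimum: 277.

277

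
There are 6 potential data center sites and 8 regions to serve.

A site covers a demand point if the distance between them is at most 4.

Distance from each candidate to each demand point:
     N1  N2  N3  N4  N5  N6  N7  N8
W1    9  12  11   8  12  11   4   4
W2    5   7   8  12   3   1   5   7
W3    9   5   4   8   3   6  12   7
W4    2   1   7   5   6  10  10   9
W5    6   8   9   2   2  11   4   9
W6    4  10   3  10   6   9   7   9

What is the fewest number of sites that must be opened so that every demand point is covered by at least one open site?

Coverage sets (demand points within 4 of each site):
  W1: {N7, N8}
  W2: {N5, N6}
  W3: {N3, N5}
  W4: {N1, N2}
  W5: {N4, N5, N7}
  W6: {N1, N3}
No 4 sites suffice: every size-4 union leaves at least one demand point uncovered.
But {W1, W2, W3, W4, W5} covers everything, so the minimum is 5.

5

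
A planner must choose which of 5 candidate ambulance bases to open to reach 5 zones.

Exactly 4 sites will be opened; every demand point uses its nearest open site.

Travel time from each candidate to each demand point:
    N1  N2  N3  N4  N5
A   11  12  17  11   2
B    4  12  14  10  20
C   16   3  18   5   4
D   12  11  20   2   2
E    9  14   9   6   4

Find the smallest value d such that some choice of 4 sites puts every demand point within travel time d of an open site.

9

Open {A, B, C, E}.
  Farthest demand point is N3 at travel time 9 (to E); all others are ≤ 9.
With {A, C, D, E} the worst case is 9.
With {B, C, D, E} the worst case is 9.
No size-4 selection achieves below 9.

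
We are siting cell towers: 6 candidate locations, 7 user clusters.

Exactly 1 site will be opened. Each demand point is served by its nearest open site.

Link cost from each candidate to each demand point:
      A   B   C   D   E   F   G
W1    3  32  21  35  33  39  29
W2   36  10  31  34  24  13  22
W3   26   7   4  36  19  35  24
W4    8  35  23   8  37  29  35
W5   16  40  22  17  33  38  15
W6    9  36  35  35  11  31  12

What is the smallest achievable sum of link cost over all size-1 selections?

151

Open {W3}.
  A→W3 26, B→W3 7, C→W3 4, D→W3 36, E→W3 19, F→W3 35, G→W3 24  ⇒ total 151.
Compare {W6}: total 169.
Compare {W2}: total 170.
No size-1 selection does better; minimum is 151.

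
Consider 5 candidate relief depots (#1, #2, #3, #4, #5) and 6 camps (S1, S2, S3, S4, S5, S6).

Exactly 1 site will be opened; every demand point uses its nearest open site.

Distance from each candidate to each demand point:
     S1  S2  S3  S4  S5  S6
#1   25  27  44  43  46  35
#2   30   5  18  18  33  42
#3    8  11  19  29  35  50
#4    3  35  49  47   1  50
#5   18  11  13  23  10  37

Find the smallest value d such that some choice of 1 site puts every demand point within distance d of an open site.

Open {#5}.
  Farthest demand point is S6 at distance 37 (to #5); all others are ≤ 37.
With {#2} the worst case is 42.
With {#1} the worst case is 46.
No size-1 selection achieves below 37.

37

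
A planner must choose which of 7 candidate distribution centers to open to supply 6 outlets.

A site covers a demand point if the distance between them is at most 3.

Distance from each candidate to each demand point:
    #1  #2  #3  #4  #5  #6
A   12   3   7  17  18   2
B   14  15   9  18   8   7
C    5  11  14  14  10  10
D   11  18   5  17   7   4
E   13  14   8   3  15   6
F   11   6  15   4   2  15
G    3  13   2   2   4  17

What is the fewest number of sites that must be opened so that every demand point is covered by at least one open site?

Coverage sets (demand points within 3 of each site):
  A: {#2, #6}
  B: {}
  C: {}
  D: {}
  E: {#4}
  F: {#5}
  G: {#1, #3, #4}
No 2 sites suffice: every size-2 union leaves at least one demand point uncovered.
But {A, F, G} covers everything, so the minimum is 3.

3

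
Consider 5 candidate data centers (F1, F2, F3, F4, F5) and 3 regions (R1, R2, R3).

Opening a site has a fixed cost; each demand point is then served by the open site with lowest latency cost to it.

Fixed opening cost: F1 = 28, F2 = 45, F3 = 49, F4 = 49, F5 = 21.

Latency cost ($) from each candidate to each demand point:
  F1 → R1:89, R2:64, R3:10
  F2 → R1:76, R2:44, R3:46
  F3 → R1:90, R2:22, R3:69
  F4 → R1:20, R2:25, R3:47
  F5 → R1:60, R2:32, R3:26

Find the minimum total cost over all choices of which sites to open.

132

Open {F1, F4}: assign each demand point to its cheapest open site.
  R1→F4 20, R2→F4 25, R3→F1 10
  latency cost 55, fixed 77 → total 132.
Compare {F5}: latency cost 118 + fixed 21 = 139.
Compare {F4}: latency cost 92 + fixed 49 = 141.
Compare {F4, F5}: latency cost 71 + fixed 70 = 141.
All other subsets cost ≥ 139. Minimum total cost: 132.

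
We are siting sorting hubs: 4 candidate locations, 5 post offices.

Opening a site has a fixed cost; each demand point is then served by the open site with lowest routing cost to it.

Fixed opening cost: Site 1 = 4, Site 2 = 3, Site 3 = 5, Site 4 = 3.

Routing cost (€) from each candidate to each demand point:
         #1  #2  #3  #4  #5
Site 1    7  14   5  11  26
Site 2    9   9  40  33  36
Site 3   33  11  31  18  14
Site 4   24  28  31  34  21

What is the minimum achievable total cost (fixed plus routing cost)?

Open {Site 1, Site 3}: assign each demand point to its cheapest open site.
  #1→Site 1 7, #2→Site 3 11, #3→Site 1 5, #4→Site 1 11, #5→Site 3 14
  routing cost 48, fixed 9 → total 57.
Compare {Site 1, Site 2, Site 3}: routing cost 46 + fixed 12 = 58.
Compare {Site 1, Site 3, Site 4}: routing cost 48 + fixed 12 = 60.
Compare {Site 1, Site 2, Site 3, Site 4}: routing cost 46 + fixed 15 = 61.
All other subsets cost ≥ 58. Minimum total cost: 57.

57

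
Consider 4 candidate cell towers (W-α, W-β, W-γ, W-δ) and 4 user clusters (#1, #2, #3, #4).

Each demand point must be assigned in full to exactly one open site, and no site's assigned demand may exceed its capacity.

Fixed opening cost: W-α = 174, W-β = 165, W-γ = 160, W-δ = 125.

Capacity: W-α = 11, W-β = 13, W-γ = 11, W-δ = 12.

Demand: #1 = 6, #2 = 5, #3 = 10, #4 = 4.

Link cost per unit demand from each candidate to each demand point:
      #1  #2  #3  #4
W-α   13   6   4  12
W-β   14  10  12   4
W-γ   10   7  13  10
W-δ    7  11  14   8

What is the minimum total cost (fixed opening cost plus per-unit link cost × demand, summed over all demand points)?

Open {W-α, W-γ, W-δ}; cheapest assignment that respects the capacities:
  W-α (cap 11, load 10): #3 — cost 10×4 = 40
  W-γ (cap 11, load 5): #2 — cost 5×7 = 35
  W-δ (cap 12, load 10): #1, #4 — cost 6×7 + 4×8 = 74
  Shipping 149, fixed 459 → total 608.
  Any other capacity-feasible assignment to {W-α, W-γ, W-δ} ships for at least 149.
Compare {W-α, W-β, W-δ}: its best feasible assignment gives total 612.
Compare {W-α, W-β, W-γ}: its best feasible assignment gives total 650.
Every other set of open sites that can feasibly serve all demand totals ≥ 612 even under its best assignment. Minimum: 608.

608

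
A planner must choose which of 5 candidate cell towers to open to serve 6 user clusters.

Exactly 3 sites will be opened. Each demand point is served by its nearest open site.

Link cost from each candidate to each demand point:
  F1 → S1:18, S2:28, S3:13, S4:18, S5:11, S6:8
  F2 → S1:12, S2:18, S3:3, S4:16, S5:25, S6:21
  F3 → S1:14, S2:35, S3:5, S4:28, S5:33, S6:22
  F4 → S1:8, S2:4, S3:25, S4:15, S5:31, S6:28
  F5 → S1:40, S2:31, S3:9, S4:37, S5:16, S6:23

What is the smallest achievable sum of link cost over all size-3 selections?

Open {F1, F2, F4}.
  S1→F4 8, S2→F4 4, S3→F2 3, S4→F4 15, S5→F1 11, S6→F1 8  ⇒ total 49.
Compare {F1, F3, F4}: total 51.
Compare {F1, F4, F5}: total 55.
No size-3 selection does better; minimum is 49.

49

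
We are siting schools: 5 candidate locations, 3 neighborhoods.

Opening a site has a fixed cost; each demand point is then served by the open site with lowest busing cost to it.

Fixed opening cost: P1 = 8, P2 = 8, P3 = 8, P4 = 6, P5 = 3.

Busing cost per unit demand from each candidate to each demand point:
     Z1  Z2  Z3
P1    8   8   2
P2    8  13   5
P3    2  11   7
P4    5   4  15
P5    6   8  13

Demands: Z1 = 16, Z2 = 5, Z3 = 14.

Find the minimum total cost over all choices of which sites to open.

102

Open {P1, P3, P4}: assign each demand point to its cheapest open site.
  Z1→P3 16×2=32, Z2→P4 5×4=20, Z3→P1 14×2=28
  busing cost 80, fixed 22 → total 102.
Compare {P1, P3, P4, P5}: busing cost 80 + fixed 25 = 105.
Compare {P1, P2, P3, P4}: busing cost 80 + fixed 30 = 110.
Compare {P1, P2, P3, P4, P5}: busing cost 80 + fixed 33 = 113.
All other subsets cost ≥ 105. Minimum total cost: 102.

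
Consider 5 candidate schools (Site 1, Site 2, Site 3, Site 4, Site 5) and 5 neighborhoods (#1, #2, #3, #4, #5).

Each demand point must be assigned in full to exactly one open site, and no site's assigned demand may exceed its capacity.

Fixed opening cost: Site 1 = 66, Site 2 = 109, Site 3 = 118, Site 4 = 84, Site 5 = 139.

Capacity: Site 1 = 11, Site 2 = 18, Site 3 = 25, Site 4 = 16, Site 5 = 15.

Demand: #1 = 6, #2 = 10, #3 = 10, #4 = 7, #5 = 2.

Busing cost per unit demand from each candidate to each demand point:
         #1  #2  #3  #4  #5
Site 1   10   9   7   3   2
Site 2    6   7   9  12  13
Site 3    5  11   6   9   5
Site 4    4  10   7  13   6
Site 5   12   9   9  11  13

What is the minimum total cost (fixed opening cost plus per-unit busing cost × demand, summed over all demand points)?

437

Open {Site 1, Site 3}; cheapest assignment that respects the capacities:
  Site 1 (cap 11, load 10): #2 — cost 10×9 = 90
  Site 3 (cap 25, load 25): #1, #3, #4, #5 — cost 6×5 + 10×6 + 7×9 + 2×5 = 163
  Shipping 253, fixed 184 → total 437.
  Any other capacity-feasible assignment to {Site 1, Site 3} ships for at least 253.
Compare {Site 1, Site 2, Site 4}: its best feasible assignment gives total 448.
Compare {Site 3, Site 4}: its best feasible assignment gives total 459.
Every other set of open sites that can feasibly serve all demand totals ≥ 448 even under its best assignment. Minimum: 437.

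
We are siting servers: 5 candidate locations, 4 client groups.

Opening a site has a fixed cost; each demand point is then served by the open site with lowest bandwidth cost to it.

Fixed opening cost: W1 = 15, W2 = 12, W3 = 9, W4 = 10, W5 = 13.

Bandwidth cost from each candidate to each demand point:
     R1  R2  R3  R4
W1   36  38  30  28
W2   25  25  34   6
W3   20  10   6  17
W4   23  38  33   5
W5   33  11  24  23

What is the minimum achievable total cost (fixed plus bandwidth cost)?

Open {W3, W4}: assign each demand point to its cheapest open site.
  R1→W3 20, R2→W3 10, R3→W3 6, R4→W4 5
  bandwidth cost 41, fixed 19 → total 60.
Compare {W3}: bandwidth cost 53 + fixed 9 = 62.
Compare {W2, W3}: bandwidth cost 42 + fixed 21 = 63.
Compare {W2, W3, W4}: bandwidth cost 41 + fixed 31 = 72.
All other subsets cost ≥ 62. Minimum total cost: 60.

60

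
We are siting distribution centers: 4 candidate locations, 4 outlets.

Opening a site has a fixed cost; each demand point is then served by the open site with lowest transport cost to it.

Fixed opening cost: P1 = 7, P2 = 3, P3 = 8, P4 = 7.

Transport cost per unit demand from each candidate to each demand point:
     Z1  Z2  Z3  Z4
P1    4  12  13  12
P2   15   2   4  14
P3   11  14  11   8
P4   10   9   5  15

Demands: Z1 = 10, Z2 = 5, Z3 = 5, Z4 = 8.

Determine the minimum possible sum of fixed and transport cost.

152

Open {P1, P2, P3}: assign each demand point to its cheapest open site.
  Z1→P1 10×4=40, Z2→P2 5×2=10, Z3→P2 5×4=20, Z4→P3 8×8=64
  transport cost 134, fixed 18 → total 152.
Compare {P1, P2, P3, P4}: transport cost 134 + fixed 25 = 159.
Compare {P1, P2}: transport cost 166 + fixed 10 = 176.
Compare {P1, P2, P4}: transport cost 166 + fixed 17 = 183.
All other subsets cost ≥ 159. Minimum total cost: 152.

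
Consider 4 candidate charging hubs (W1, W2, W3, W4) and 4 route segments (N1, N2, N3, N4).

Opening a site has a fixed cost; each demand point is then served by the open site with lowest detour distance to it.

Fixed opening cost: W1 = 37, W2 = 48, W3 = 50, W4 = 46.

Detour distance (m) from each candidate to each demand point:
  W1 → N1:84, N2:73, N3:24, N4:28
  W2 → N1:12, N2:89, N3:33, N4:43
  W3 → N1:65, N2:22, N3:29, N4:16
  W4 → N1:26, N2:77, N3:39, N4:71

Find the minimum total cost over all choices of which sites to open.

Open {W2, W3}: assign each demand point to its cheapest open site.
  N1→W2 12, N2→W3 22, N3→W3 29, N4→W3 16
  detour distance 79, fixed 98 → total 177.
Compare {W3}: detour distance 132 + fixed 50 = 182.
Compare {W3, W4}: detour distance 93 + fixed 96 = 189.
Compare {W1, W2, W3}: detour distance 74 + fixed 135 = 209.
All other subsets cost ≥ 182. Minimum total cost: 177.

177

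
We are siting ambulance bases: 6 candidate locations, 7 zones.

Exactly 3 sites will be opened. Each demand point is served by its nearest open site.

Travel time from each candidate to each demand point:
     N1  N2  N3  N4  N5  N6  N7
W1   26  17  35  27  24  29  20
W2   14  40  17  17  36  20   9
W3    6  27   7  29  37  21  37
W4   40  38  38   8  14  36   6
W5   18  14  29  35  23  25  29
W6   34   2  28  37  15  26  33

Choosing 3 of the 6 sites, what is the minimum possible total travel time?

64

Open {W3, W4, W6}.
  N1→W3 6, N2→W6 2, N3→W3 7, N4→W4 8, N5→W4 14, N6→W3 21, N7→W4 6  ⇒ total 64.
Compare {W2, W3, W6}: total 76.
Compare {W3, W4, W5}: total 76.
No size-3 selection does better; minimum is 64.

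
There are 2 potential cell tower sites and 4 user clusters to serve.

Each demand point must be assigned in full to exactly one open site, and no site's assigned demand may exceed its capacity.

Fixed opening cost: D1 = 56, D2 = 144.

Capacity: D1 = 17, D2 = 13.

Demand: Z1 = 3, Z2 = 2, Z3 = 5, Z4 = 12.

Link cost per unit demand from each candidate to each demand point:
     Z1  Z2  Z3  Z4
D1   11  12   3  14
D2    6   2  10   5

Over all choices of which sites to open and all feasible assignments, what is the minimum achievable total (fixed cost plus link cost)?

332

Open {D1, D2}; cheapest assignment that respects the capacities:
  D1 (cap 17, load 10): Z1, Z2, Z3 — cost 3×11 + 2×12 + 5×3 = 72
  D2 (cap 13, load 12): Z4 — cost 12×5 = 60
  Shipping 132, fixed 200 → total 332.
  Any other capacity-feasible assignment to {D1, D2} ships for at least 132.
Total demand is 22 and no other set of sites has combined capacity ≥ 22, so {D1, D2} is the only feasible choice of open sites. Minimum: 332.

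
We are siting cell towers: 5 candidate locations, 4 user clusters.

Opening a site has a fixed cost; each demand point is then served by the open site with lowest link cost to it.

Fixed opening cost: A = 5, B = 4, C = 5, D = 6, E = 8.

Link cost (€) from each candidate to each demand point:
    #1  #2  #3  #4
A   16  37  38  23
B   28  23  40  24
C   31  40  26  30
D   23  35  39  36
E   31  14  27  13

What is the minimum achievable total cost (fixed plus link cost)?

Open {A, E}: assign each demand point to its cheapest open site.
  #1→A 16, #2→E 14, #3→E 27, #4→E 13
  link cost 70, fixed 13 → total 83.
Compare {A, B, E}: link cost 70 + fixed 17 = 87.
Compare {A, C, E}: link cost 69 + fixed 18 = 87.
Compare {A, D, E}: link cost 70 + fixed 19 = 89.
All other subsets cost ≥ 87. Minimum total cost: 83.

83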